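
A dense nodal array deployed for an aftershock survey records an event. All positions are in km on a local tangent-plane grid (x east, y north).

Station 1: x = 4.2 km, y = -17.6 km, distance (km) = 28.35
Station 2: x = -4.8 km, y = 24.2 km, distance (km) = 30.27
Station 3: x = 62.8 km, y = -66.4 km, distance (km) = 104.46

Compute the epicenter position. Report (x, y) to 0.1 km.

Circle about each station: (x − 4.2)² + (y + 17.6)² = 28.35²; (x + 4.8)² + (y − 24.2)² = 30.27²; (x − 62.8)² + (y + 66.4)² = 104.46².
Subtracting the Station 1 equation from the Station 2 and Station 3 equations removes the quadratic terms:
-18.0 x + 83.6 y = 168.73
117.2 x − 97.6 y = -2082.77
Solving the 2×2 system: x ≈ -19.6, y ≈ -2.2 km.
Check against Station 1 (with the unrounded x, y): √((x − 4.2)²+(y + 17.6)²) = 28.35 ≈ 28.35 km. ✓

(-19.6, -2.2)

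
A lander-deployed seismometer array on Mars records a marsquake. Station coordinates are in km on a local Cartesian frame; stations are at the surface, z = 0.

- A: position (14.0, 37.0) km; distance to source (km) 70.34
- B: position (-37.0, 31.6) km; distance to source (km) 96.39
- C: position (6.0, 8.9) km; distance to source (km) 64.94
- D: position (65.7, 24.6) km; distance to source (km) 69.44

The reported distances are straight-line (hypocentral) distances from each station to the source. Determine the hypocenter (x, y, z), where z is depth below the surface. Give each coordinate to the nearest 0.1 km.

Each station gives a sphere (x−x_i)² + (y−y_i)² + z² = d_i² (stations at z=0).
Subtracting the A sphere from B and C: z² cancels, leaving linear equations in x and y:
-102.0 x − 10.8 y = -3540.76
-16.0 x − 56.2 y = -719.28
Solving: x ≈ 34.395, y ≈ 3.006 km (keep extra digits for the depth step; rounded: 34.4, 3.0).
Then from the A sphere: z² = 70.34² − (x − 14.0)² − (y − 37.0)² with x = 34.395, y = 3.006, so z ≈ 58.105 ≈ 58.1 km.
Check against D (with the unrounded solution): distance 69.44 ≈ 69.44 km. ✓

(34.4, 3.0, 58.1)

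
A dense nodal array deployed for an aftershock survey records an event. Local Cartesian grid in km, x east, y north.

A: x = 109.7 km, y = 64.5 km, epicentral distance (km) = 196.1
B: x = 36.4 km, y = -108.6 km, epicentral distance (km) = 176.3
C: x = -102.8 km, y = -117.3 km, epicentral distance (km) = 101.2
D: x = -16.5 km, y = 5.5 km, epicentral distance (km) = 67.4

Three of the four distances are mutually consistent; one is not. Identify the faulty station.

C

Solve using three stations at a time. Using A, B, D (subtract circle equations pairwise → linear system) gives (x, y) ≈ (-81.8, 22.2).
Distances from that point to each station vs reported:
  A: calculated 196.1 vs reported 196.1 → residual 0.0 km
  B: calculated 176.3 vs reported 176.3 → residual 0.0 km
  C: calculated 141.1 vs reported 101.2 → residual 39.9 km
  D: calculated 67.4 vs reported 67.4 → residual 0.0 km
A, B, D are mutually consistent (residuals ≈ 0); C is off by 39.9 km.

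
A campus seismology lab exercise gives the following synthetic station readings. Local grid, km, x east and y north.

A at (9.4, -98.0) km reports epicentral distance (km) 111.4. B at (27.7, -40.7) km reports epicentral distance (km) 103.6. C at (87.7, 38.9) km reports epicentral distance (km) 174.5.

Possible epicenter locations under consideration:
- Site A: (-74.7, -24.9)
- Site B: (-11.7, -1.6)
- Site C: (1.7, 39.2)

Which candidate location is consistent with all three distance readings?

Site A

For each candidate, compare |candidate − station| to the reported distance:
Site A: residuals A 0.0, B 0.0, C 0.0 → max 0.0 km
Site B: residuals A 12.7, B 48.1, C 67.2 → max 67.2 km
Site C: residuals A 26.0, B 19.6, C 88.5 → max 88.5 km
Only Site A has all residuals ≈ 0.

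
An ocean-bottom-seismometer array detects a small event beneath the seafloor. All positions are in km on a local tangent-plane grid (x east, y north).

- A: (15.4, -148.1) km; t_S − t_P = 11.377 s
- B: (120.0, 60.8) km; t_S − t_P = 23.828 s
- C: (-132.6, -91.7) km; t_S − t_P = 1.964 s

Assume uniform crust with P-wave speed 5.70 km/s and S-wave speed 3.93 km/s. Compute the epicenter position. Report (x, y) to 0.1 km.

(-124.8, -115.3)

Distance from S−P lag: d = Δt · v_P v_S / (v_P − v_S) = Δt · (5.70·3.93)/(5.70−3.93) ≈ 12.6559·Δt.
So d_A = 143.99, d_B = 301.57, d_C = 24.86 km.
Circle about each station: (x − 15.4)² + (y + 148.1)² = 143.99²; (x − 120.0)² + (y − 60.8)² = 301.57²; (x + 132.6)² + (y + 91.7)² = 24.86².
Subtracting the A equation from the B and C equations removes the quadratic terms:
209.2 x + 417.8 y = -74285.47
-296.0 x + 112.8 y = 23935.98
Solving the 2×2 system: x ≈ -124.8, y ≈ -115.3 km.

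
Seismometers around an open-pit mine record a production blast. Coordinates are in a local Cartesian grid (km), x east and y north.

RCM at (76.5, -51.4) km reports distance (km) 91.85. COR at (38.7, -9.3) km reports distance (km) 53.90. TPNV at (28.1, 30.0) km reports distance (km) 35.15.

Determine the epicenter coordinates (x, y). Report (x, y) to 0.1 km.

x ≈ 62.0 km, y ≈ 39.3 km

Circle about each station: (x − 76.5)² + (y + 51.4)² = 91.85²; (x − 38.7)² + (y + 9.3)² = 53.90²; (x − 28.1)² + (y − 30.0)² = 35.15².
Subtracting pairs of circle equations eliminates x²+y² and gives linear equations (the radical axes):
-75.6 x + 84.2 y = -1378.82
-96.8 x + 162.8 y = 396.30
Solving the 2×2 system: x ≈ 62.0, y ≈ 39.3 km.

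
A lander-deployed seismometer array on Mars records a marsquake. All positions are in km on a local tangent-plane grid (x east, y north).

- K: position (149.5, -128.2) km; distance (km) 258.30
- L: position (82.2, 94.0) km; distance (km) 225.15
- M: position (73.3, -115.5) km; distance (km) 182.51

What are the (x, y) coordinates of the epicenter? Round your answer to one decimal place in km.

(-95.0, -44.9)

Circle about each station: (x − 149.5)² + (y + 128.2)² = 258.30²; (x − 82.2)² + (y − 94.0)² = 225.15²; (x − 73.3)² + (y + 115.5)² = 182.51².
Subtracting the K equation from the L and M equations removes the quadratic terms:
-134.6 x + 444.4 y = -7166.28
-152.4 x + 25.4 y = 13336.64
Solving the 2×2 system: x ≈ -95.0, y ≈ -44.9 km.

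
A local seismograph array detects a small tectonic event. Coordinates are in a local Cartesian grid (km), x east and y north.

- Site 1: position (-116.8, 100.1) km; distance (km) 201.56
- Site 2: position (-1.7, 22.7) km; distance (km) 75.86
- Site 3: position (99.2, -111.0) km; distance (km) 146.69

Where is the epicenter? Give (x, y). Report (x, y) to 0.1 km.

Circle about each station: (x + 116.8)² + (y − 100.1)² = 201.56²; (x + 1.7)² + (y − 22.7)² = 75.86²; (x − 99.2)² + (y + 111.0)² = 146.69².
Subtracting the Site 1 equation from the Site 2 and Site 3 equations removes the quadratic terms:
230.2 x − 154.8 y = 11727.62
432.0 x − 422.2 y = 17607.87
Solving the 2×2 system: x ≈ 73.4, y ≈ 33.4 km.

x ≈ 73.4 km, y ≈ 33.4 km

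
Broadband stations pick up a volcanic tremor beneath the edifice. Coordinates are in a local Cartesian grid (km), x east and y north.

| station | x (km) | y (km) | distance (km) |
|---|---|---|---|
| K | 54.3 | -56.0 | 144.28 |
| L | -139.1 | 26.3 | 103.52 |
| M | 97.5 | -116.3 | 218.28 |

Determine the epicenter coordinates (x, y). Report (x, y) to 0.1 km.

Circle about each station: (x − 54.3)² + (y + 56.0)² = 144.28²; (x + 139.1)² + (y − 26.3)² = 103.52²; (x − 97.5)² + (y + 116.3)² = 218.28².
Subtracting the K equation from the L and M equations removes the quadratic terms:
-386.8 x + 164.6 y = 24056.34
86.4 x − 120.6 y = -9881.99
Solving the 2×2 system: x ≈ -39.3, y ≈ 53.8 km.

(-39.3, 53.8)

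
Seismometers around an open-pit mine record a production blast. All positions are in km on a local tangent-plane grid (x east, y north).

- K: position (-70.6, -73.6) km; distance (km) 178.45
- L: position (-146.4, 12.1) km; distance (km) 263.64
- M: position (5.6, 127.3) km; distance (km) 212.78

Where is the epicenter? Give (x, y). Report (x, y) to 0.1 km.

Circle about each station: (x + 70.6)² + (y + 73.6)² = 178.45²; (x + 146.4)² + (y − 12.1)² = 263.64²; (x − 5.6)² + (y − 127.3)² = 212.78².
Subtracting pairs of circle equations eliminates x²+y² and gives linear equations (the radical axes):
-151.6 x + 171.4 y = -26483.60
152.4 x + 401.8 y = -7595.60
Solving the 2×2 system: x ≈ 107.3, y ≈ -59.6 km.

107.3 km east, -59.6 km north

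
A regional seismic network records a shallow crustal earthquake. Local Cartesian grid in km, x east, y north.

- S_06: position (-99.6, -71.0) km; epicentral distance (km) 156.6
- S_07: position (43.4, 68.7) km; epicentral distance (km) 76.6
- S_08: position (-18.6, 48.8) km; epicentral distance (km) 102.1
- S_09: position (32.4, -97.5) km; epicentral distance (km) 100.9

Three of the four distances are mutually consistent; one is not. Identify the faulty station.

S_06

Solve using three stations at a time. Using S_07, S_08, S_09 (subtract circle equations pairwise → linear system) gives (x, y) ≈ (69.1, -3.5).
Distances from that point to each station vs reported:
  S_06: calculated 181.7 vs reported 156.6 → residual 25.1 km
  S_07: calculated 76.6 vs reported 76.6 → residual 0.0 km
  S_08: calculated 102.1 vs reported 102.1 → residual 0.0 km
  S_09: calculated 100.9 vs reported 100.9 → residual 0.0 km
S_07, S_08, S_09 are mutually consistent (residuals ≈ 0); S_06 is off by 25.1 km.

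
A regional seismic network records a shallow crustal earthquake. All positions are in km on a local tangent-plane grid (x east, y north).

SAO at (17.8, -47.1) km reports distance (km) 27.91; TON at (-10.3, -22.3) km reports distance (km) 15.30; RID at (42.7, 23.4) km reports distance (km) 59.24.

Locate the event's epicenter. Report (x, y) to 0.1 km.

(5.0, -22.3)

Circle about each station: (x − 17.8)² + (y + 47.1)² = 27.91²; (x + 10.3)² + (y + 22.3)² = 15.30²; (x − 42.7)² + (y − 23.4)² = 59.24².
Subtracting the SAO equation from the TON and RID equations removes the quadratic terms:
-56.2 x + 49.6 y = -1386.99
49.8 x + 141.0 y = -2894.81
Solving the 2×2 system: x ≈ 5.0, y ≈ -22.3 km.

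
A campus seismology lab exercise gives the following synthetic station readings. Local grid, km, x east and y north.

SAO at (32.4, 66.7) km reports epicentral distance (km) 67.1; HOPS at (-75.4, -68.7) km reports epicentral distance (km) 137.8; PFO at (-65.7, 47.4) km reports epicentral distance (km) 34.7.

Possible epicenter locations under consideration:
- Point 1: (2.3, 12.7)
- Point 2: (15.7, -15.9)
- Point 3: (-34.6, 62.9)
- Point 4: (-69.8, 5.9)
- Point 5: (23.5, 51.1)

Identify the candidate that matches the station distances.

For each candidate, compare |candidate − station| to the reported distance:
Point 1: residuals SAO 5.3, HOPS 25.3, PFO 41.6 → max 41.6 km
Point 2: residuals SAO 17.2, HOPS 32.5, PFO 68.4 → max 68.4 km
Point 3: residuals SAO 0.0, HOPS 0.0, PFO 0.0 → max 0.0 km
Point 4: residuals SAO 51.8, HOPS 63.0, PFO 7.0 → max 63.0 km
Point 5: residuals SAO 49.1, HOPS 17.5, PFO 54.6 → max 54.6 km
Only Point 3 has all residuals ≈ 0.

Point 3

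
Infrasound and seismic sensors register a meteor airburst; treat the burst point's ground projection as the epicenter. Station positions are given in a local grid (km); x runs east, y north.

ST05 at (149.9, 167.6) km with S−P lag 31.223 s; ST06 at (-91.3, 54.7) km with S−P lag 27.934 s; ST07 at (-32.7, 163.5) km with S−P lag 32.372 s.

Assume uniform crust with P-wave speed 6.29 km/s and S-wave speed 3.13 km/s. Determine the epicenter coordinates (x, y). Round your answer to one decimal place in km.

Distance from S−P lag: d = Δt · v_P v_S / (v_P − v_S) = Δt · (6.29·3.13)/(6.29−3.13) ≈ 6.2303·Δt.
So d_ST05 = 194.53, d_ST06 = 174.04, d_ST07 = 201.69 km.
Circle about each station: (x − 149.9)² + (y − 167.6)² = 194.53²; (x + 91.3)² + (y − 54.7)² = 174.04²; (x + 32.7)² + (y − 163.5)² = 201.69².
Subtracting the ST05 equation from the ST06 and ST07 equations removes the quadratic terms:
-482.4 x − 225.8 y = -31679.99
-365.2 x − 8.2 y = -25595.17
Solving the 2×2 system: x ≈ 70.3, y ≈ -9.9 km.
Check against ST05 (with the unrounded x, y): √((x − 149.9)²+(y − 167.6)²) = 194.53 ≈ 194.53 km. ✓

70.3 km east, -9.9 km north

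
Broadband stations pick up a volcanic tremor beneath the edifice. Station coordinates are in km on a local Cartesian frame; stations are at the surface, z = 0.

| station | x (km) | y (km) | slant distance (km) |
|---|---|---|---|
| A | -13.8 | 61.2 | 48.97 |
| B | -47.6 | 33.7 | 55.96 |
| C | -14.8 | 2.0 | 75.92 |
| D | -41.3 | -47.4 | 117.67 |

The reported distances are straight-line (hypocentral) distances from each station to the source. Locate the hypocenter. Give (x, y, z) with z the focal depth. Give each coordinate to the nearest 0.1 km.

Each station gives a sphere (x−x_i)² + (y−y_i)² + z² = d_i² (stations at z=0).
Subtracting the A sphere from B and C: z² cancels, leaving linear equations in x and y:
-67.6 x − 55.0 y = -1267.89
-2.0 x − 118.4 y = -7078.63
Solving: x ≈ -30.303, y ≈ 60.298 km (keep extra digits for the depth step; rounded: -30.3, 60.3).
Then from the A sphere: z² = 48.97² − (x + 13.8)² − (y − 61.2)² with x = -30.303, y = 60.298, so z ≈ 46.097 ≈ 46.1 km.

x ≈ -30.3 km, y ≈ 60.3 km, depth ≈ 46.1 km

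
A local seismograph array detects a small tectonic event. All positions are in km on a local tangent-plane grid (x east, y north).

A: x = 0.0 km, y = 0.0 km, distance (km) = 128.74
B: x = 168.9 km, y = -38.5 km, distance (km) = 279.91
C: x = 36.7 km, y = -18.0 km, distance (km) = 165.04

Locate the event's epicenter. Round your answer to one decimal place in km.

Circle about each station: x² + y² = 128.74²; (x − 168.9)² + (y + 38.5)² = 279.91²; (x − 36.7)² + (y + 18.0)² = 165.04².
Subtracting the A equation from the B and C equations removes the quadratic terms:
337.8 x − 77.0 y = -31766.16
73.4 x − 36.0 y = -8993.32
Solving the 2×2 system: x ≈ -69.3, y ≈ 108.5 km.
Check against A (with the unrounded x, y): √(x²+y²) = 128.76 ≈ 128.74 km. ✓

x ≈ -69.3 km, y ≈ 108.5 km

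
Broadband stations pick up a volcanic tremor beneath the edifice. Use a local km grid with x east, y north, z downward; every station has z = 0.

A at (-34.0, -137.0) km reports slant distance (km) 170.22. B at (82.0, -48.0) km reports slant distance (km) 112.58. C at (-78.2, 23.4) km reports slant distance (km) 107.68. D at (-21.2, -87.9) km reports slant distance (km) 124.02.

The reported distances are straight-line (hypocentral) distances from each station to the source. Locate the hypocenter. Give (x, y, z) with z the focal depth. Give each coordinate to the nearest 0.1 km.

Each station gives a sphere (x−x_i)² + (y−y_i)² + z² = d_i² (stations at z=0).
Subtracting the A sphere from B and C: z² cancels, leaving linear equations in x and y:
232.0 x + 178.0 y = 5403.59
-88.4 x + 320.8 y = 4117.67
Solving: x ≈ 11.097, y ≈ 15.894 km (keep extra digits for the depth step; rounded: 11.1, 15.9).
Then from the A sphere: z² = 170.22² − (x + 34.0)² − (y + 137.0)² with x = 11.097, y = 15.894, so z ≈ 59.704 ≈ 59.7 km.
Check against D (with the unrounded solution): distance 124.02 ≈ 124.02 km. ✓

(11.1, 15.9, 59.7)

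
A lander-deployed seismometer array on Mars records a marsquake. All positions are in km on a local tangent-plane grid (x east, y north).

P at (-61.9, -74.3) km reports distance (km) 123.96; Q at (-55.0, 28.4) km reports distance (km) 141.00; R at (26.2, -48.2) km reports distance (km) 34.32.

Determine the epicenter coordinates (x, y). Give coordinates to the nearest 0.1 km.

60.2 km east, -52.9 km north

Circle about each station: (x + 61.9)² + (y + 74.3)² = 123.96²; (x + 55.0)² + (y − 28.4)² = 141.00²; (x − 26.2)² + (y + 48.2)² = 34.32².
Subtracting the P equation from the Q and R equations removes the quadratic terms:
13.8 x + 205.4 y = -10035.46
176.2 x + 52.2 y = 7845.80
Solving the 2×2 system: x ≈ 60.2, y ≈ -52.9 km.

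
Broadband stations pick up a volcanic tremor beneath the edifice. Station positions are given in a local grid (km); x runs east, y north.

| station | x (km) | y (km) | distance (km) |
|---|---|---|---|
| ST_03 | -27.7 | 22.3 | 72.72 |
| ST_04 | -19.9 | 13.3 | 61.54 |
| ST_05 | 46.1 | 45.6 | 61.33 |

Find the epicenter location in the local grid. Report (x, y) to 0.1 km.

Circle about each station: (x + 27.7)² + (y − 22.3)² = 72.72²; (x + 19.9)² + (y − 13.3)² = 61.54²; (x − 46.1)² + (y − 45.6)² = 61.33².
Subtracting the ST_03 equation from the ST_04 and ST_05 equations removes the quadratic terms:
15.6 x − 18.0 y = 809.35
147.6 x + 46.6 y = 4466.82
Solving the 2×2 system: x ≈ 34.9, y ≈ -14.7 km.

x ≈ 34.9 km, y ≈ -14.7 km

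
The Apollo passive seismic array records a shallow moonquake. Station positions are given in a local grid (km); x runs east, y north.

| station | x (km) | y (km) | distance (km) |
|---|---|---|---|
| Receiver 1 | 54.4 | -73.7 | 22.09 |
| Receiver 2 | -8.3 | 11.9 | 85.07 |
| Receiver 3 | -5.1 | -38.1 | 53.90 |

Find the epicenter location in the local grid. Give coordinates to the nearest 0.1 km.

46.7 km east, -53.0 km north

Circle about each station: (x − 54.4)² + (y + 73.7)² = 22.09²; (x + 8.3)² + (y − 11.9)² = 85.07²; (x + 5.1)² + (y + 38.1)² = 53.90².
Subtracting pairs of circle equations eliminates x²+y² and gives linear equations (the radical axes):
-125.4 x + 171.2 y = -14929.49
-119.0 x + 71.2 y = -9330.67
Solving the 2×2 system: x ≈ 46.7, y ≈ -53.0 km.
Check against Receiver 1 (with the unrounded x, y): √((x − 54.4)²+(y + 73.7)²) = 22.09 ≈ 22.09 km. ✓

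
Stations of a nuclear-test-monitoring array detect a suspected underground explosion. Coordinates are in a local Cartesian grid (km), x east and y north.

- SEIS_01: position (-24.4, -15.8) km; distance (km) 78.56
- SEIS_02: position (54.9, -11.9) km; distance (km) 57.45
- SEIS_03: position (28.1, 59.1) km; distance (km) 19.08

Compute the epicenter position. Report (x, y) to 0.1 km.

Circle about each station: (x + 24.4)² + (y + 15.8)² = 78.56²; (x − 54.9)² + (y + 11.9)² = 57.45²; (x − 28.1)² + (y − 59.1)² = 19.08².
Subtracting the SEIS_01 equation from the SEIS_02 and SEIS_03 equations removes the quadratic terms:
158.6 x + 7.8 y = 5181.79
105.0 x + 149.8 y = 9245.05
Solving the 2×2 system: x ≈ 30.7, y ≈ 40.2 km.
Check against SEIS_01 (with the unrounded x, y): √((x + 24.4)²+(y + 15.8)²) = 78.56 ≈ 78.56 km. ✓

30.7 km east, 40.2 km north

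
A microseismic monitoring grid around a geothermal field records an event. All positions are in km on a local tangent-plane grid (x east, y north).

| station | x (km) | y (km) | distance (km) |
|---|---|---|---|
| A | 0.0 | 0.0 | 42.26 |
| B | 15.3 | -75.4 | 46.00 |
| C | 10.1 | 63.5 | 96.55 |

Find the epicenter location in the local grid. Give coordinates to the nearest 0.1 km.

Circle about each station: x² + y² = 42.26²; (x − 15.3)² + (y + 75.4)² = 46.00²; (x − 10.1)² + (y − 63.5)² = 96.55².
Subtracting the A equation from the B and C equations removes the quadratic terms:
30.6 x − 150.8 y = 5589.16
20.2 x + 127.0 y = -3401.73
Solving the 2×2 system: x ≈ 28.4, y ≈ -31.3 km.
Check against A (with the unrounded x, y): √(x²+y²) = 42.26 ≈ 42.26 km. ✓

(28.4, -31.3)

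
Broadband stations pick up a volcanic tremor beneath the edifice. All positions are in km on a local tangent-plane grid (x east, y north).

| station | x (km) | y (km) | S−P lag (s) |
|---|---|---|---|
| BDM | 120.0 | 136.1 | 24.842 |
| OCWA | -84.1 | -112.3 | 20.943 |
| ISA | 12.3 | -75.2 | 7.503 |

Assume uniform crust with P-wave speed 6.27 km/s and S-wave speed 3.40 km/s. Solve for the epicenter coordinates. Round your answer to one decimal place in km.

Distance from S−P lag: d = Δt · v_P v_S / (v_P − v_S) = Δt · (6.27·3.40)/(6.27−3.40) ≈ 7.4279·Δt.
So d_BDM = 184.52, d_OCWA = 155.56, d_ISA = 55.73 km.
Circle about each station: (x − 120.0)² + (y − 136.1)² = 184.52²; (x + 84.1)² + (y + 112.3)² = 155.56²; (x − 12.3)² + (y + 75.2)² = 55.73².
Subtracting the BDM equation from the OCWA and ISA equations removes the quadratic terms:
-408.2 x − 496.8 y = -3390.39
-215.4 x − 422.6 y = 3824.92
Solving the 2×2 system: x ≈ 50.9, y ≈ -35.0 km.
Check against BDM (with the unrounded x, y): √((x − 120.0)²+(y − 136.1)²) = 184.52 ≈ 184.52 km. ✓

x ≈ 50.9 km, y ≈ -35.0 km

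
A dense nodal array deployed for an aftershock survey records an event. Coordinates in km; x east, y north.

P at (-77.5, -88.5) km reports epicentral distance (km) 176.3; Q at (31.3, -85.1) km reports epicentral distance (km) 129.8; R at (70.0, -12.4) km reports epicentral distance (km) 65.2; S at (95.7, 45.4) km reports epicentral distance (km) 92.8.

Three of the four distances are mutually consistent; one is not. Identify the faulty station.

S

Solve using three stations at a time. Using P, Q, R (subtract circle equations pairwise → linear system) gives (x, y) ≈ (38.2, 44.5).
Distances from that point to each station vs reported:
  P: calculated 176.3 vs reported 176.3 → residual 0.0 km
  Q: calculated 129.8 vs reported 129.8 → residual 0.0 km
  R: calculated 65.2 vs reported 65.2 → residual 0.0 km
  S: calculated 57.5 vs reported 92.8 → residual 35.3 km
P, Q, R are mutually consistent (residuals ≈ 0); S is off by 35.3 km.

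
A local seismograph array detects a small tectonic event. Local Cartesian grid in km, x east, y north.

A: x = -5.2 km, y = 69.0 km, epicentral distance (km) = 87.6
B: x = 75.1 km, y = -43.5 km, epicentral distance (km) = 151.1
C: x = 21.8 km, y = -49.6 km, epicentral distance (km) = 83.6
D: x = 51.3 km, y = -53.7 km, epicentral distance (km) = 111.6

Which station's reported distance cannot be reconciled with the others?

Solve using three stations at a time. Using A, C, D (subtract circle equations pairwise → linear system) gives (x, y) ≈ (-49.8, -6.4).
Distances from that point to each station vs reported:
  A: calculated 87.6 vs reported 87.6 → residual 0.0 km
  B: calculated 130.3 vs reported 151.1 → residual 20.8 km
  C: calculated 83.6 vs reported 83.6 → residual 0.0 km
  D: calculated 111.6 vs reported 111.6 → residual 0.0 km
A, C, D are mutually consistent (residuals ≈ 0); B is off by 20.8 km.

B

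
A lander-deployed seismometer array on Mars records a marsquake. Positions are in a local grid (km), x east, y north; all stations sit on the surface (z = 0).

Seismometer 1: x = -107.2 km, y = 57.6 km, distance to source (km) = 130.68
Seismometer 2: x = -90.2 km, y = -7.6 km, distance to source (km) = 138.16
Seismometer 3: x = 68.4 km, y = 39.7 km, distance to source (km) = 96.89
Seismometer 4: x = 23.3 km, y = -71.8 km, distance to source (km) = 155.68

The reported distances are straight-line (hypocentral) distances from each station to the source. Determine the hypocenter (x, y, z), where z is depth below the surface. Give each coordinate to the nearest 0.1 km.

Each station gives a sphere (x−x_i)² + (y−y_i)² + z² = d_i² (stations at z=0).
Subtracting the Seismometer 1 sphere from Seismometer 2 and Seismometer 3: z² cancels, leaving linear equations in x and y:
34.0 x − 130.4 y = -8626.72
351.2 x − 35.8 y = -865.36
Solving: x ≈ 4.397, y ≈ 67.302 km (keep extra digits for the depth step; rounded: 4.4, 67.3).
Then from the Seismometer 1 sphere: z² = 130.68² − (x + 107.2)² − (y − 57.6)² with x = 4.397, y = 67.302, so z ≈ 67.300 ≈ 67.3 km.

x ≈ 4.4 km, y ≈ 67.3 km, depth ≈ 67.3 km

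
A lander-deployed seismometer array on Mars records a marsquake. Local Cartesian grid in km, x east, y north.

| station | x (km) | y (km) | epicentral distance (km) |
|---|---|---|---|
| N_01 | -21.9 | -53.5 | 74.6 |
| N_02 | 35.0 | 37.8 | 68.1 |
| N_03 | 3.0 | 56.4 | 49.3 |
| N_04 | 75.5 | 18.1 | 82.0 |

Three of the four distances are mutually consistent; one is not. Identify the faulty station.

N_04

Solve using three stations at a time. Using N_01, N_02, N_03 (subtract circle equations pairwise → linear system) gives (x, y) ≈ (-30.9, 20.6).
Distances from that point to each station vs reported:
  N_01: calculated 74.6 vs reported 74.6 → residual 0.0 km
  N_02: calculated 68.1 vs reported 68.1 → residual 0.0 km
  N_03: calculated 49.3 vs reported 49.3 → residual 0.0 km
  N_04: calculated 106.4 vs reported 82.0 → residual 24.4 km
N_01, N_02, N_03 are mutually consistent (residuals ≈ 0); N_04 is off by 24.4 km.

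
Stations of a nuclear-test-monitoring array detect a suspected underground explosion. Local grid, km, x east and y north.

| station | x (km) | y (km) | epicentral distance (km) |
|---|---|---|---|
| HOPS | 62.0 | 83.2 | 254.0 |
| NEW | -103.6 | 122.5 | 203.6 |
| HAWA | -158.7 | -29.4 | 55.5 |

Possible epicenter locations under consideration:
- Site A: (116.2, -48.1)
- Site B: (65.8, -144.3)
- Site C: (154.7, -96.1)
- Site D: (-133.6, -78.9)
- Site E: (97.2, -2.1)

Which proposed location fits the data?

Site D

For each candidate, compare |candidate − station| to the reported distance:
Site A: residuals HOPS 112.0, NEW 74.6, HAWA 220.0 → max 220.0 km
Site B: residuals HOPS 26.5, NEW 112.4, HAWA 196.7 → max 196.7 km
Site C: residuals HOPS 52.2, NEW 134.8, HAWA 264.9 → max 264.9 km
Site D: residuals HOPS 0.0, NEW 0.0, HAWA 0.0 → max 0.0 km
Site E: residuals HOPS 161.7, NEW 32.7, HAWA 201.9 → max 201.9 km
Only Site D has all residuals ≈ 0.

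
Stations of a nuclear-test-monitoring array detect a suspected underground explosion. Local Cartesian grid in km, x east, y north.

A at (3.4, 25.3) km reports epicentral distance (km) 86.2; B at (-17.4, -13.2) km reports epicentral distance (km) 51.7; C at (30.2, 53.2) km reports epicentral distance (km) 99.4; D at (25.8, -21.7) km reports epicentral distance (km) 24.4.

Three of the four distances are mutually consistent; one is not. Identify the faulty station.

Solve using three stations at a time. Using B, C, D (subtract circle equations pairwise → linear system) gives (x, y) ≈ (22.6, -45.9).
Distances from that point to each station vs reported:
  A: calculated 73.8 vs reported 86.2 → residual 12.4 km
  B: calculated 51.7 vs reported 51.7 → residual 0.0 km
  C: calculated 99.4 vs reported 99.4 → residual 0.0 km
  D: calculated 24.4 vs reported 24.4 → residual 0.0 km
B, C, D are mutually consistent (residuals ≈ 0); A is off by 12.4 km.

A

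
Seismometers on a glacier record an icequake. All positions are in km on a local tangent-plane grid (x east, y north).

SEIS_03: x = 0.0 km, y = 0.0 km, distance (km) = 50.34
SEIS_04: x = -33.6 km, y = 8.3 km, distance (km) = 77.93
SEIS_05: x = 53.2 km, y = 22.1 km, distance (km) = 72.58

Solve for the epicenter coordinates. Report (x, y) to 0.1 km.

23.9 km east, -44.3 km north

Circle about each station: x² + y² = 50.34²; (x + 33.6)² + (y − 8.3)² = 77.93²; (x − 53.2)² + (y − 22.1)² = 72.58².
Subtracting the SEIS_03 equation from the SEIS_04 and SEIS_05 equations removes the quadratic terms:
-67.2 x + 16.6 y = -2341.12
106.4 x + 44.2 y = 584.91
Solving the 2×2 system: x ≈ 23.9, y ≈ -44.3 km.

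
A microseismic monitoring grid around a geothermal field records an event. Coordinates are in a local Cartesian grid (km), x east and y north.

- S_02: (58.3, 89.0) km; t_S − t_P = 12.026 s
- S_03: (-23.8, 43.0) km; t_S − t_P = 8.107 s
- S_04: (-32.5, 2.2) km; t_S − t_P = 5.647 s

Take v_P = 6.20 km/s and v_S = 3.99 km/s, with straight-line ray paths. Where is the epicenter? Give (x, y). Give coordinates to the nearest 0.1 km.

Distance from S−P lag: d = Δt · v_P v_S / (v_P − v_S) = Δt · (6.20·3.99)/(6.20−3.99) ≈ 11.1937·Δt.
So d_S_02 = 134.62, d_S_03 = 90.75, d_S_04 = 63.21 km.
Circle about each station: (x − 58.3)² + (y − 89.0)² = 134.62²; (x + 23.8)² + (y − 43.0)² = 90.75²; (x + 32.5)² + (y − 2.2)² = 63.21².
Subtracting the S_02 equation from the S_03 and S_04 equations removes the quadratic terms:
-164.2 x − 92.0 y = 982.53
-181.6 x − 173.6 y = 3868.24
Solving the 2×2 system: x ≈ 15.7, y ≈ -38.7 km.

x ≈ 15.7 km, y ≈ -38.7 km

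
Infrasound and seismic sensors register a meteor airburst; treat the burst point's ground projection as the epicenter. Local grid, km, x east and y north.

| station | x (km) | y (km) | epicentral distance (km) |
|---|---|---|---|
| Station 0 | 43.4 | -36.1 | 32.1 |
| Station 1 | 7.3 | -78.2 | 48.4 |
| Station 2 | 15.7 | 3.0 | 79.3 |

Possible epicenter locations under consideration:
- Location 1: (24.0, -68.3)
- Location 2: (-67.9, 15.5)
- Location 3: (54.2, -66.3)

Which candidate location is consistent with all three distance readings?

For each candidate, compare |candidate − station| to the reported distance:
Location 1: residuals Station 0 5.5, Station 1 29.0, Station 2 7.5 → max 29.0 km
Location 2: residuals Station 0 90.6, Station 1 71.7, Station 2 5.2 → max 90.6 km
Location 3: residuals Station 0 0.0, Station 1 0.0, Station 2 0.0 → max 0.0 km
Only Location 3 has all residuals ≈ 0.

Location 3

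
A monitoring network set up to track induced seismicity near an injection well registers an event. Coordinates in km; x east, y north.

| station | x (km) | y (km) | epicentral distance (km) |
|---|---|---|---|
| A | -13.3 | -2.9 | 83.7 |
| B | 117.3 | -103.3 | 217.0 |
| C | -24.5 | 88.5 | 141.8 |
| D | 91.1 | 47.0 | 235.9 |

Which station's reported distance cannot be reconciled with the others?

Solve using three stations at a time. Using A, B, C (subtract circle equations pairwise → linear system) gives (x, y) ≈ (-89.5, -37.5).
Distances from that point to each station vs reported:
  A: calculated 83.7 vs reported 83.7 → residual 0.0 km
  B: calculated 217.0 vs reported 217.0 → residual 0.0 km
  C: calculated 141.8 vs reported 141.8 → residual 0.0 km
  D: calculated 199.4 vs reported 235.9 → residual 36.5 km
A, B, C are mutually consistent (residuals ≈ 0); D is off by 36.5 km.

D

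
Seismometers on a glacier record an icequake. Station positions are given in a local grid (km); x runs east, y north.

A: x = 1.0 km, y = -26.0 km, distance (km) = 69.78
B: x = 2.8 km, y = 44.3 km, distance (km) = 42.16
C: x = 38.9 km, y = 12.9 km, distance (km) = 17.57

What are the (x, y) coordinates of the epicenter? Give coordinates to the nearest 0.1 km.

Circle about each station: (x − 1.0)² + (y + 26.0)² = 69.78²; (x − 2.8)² + (y − 44.3)² = 42.16²; (x − 38.9)² + (y − 12.9)² = 17.57².
Subtracting the A equation from the B and C equations removes the quadratic terms:
3.6 x + 140.6 y = 4385.11
75.8 x + 77.8 y = 5563.16
Solving the 2×2 system: x ≈ 42.5, y ≈ 30.1 km.

(42.5, 30.1)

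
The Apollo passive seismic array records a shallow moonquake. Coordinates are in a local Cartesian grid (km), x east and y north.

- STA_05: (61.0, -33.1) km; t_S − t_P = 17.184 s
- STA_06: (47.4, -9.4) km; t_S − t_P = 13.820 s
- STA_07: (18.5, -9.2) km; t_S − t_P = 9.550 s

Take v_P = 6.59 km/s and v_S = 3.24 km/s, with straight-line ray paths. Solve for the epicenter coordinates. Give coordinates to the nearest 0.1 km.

Distance from S−P lag: d = Δt · v_P v_S / (v_P − v_S) = Δt · (6.59·3.24)/(6.59−3.24) ≈ 6.3736·Δt.
So d_STA_05 = 109.52, d_STA_06 = 88.08, d_STA_07 = 60.87 km.
Circle about each station: (x − 61.0)² + (y + 33.1)² = 109.52²; (x − 47.4)² + (y + 9.4)² = 88.08²; (x − 18.5)² + (y + 9.2)² = 60.87².
Subtracting the STA_05 equation from the STA_06 and STA_07 equations removes the quadratic terms:
-27.2 x + 47.4 y = 1755.05
-85.0 x + 47.8 y = 3899.75
Solving the 2×2 system: x ≈ -37.0, y ≈ 15.8 km.
Check against STA_05 (with the unrounded x, y): √((x − 61.0)²+(y + 33.1)²) = 109.52 ≈ 109.52 km. ✓

(-37.0, 15.8)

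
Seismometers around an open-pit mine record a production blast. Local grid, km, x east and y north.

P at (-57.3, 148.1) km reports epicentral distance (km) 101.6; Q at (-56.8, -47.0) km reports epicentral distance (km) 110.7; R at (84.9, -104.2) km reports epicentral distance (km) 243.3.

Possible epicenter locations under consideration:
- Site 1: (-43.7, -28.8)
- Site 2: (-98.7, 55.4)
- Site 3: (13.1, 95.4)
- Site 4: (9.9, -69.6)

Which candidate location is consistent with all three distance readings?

For each candidate, compare |candidate − station| to the reported distance:
Site 1: residuals P 75.8, Q 88.3, R 94.2 → max 94.2 km
Site 2: residuals P 0.1, Q 0.1, R 0.0 → max 0.1 km
Site 3: residuals P 13.7, Q 47.9, R 31.2 → max 47.9 km
Site 4: residuals P 126.2, Q 40.3, R 160.7 → max 160.7 km
Only Site 2 has all residuals ≈ 0.

Site 2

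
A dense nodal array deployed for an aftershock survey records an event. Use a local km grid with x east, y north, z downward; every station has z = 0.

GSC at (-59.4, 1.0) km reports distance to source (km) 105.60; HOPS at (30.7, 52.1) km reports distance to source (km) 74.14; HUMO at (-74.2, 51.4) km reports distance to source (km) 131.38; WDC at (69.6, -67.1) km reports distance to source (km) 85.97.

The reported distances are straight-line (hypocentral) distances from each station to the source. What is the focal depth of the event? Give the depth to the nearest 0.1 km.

Each station gives a sphere (x−x_i)² + (y−y_i)² + z² = d_i² (stations at z=0).
Subtracting the GSC sphere from HOPS and HUMO: z² cancels, leaving linear equations in x and y:
180.2 x + 102.2 y = 5782.16
-29.6 x + 100.8 y = -1491.10
Solving: x ≈ 34.698, y ≈ -4.604 km (keep extra digits for the depth step; rounded: 34.7, -4.6).
Then from the GSC sphere: z² = 105.60² − (x + 59.4)² − (y − 1.0)² with x = 34.698, y = -4.604, so z ≈ 47.597 ≈ 47.6 km.

depth ≈ 47.6 km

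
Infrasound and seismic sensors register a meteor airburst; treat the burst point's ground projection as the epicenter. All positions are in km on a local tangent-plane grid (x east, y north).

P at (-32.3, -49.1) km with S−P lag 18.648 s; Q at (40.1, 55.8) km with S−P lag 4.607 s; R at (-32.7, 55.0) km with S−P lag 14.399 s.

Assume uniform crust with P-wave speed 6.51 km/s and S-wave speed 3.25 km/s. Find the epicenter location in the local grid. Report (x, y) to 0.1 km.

(57.8, 31.7)

Distance from S−P lag: d = Δt · v_P v_S / (v_P − v_S) = Δt · (6.51·3.25)/(6.51−3.25) ≈ 6.4900·Δt.
So d_P = 121.03, d_Q = 29.90, d_R = 93.45 km.
Circle about each station: (x + 32.3)² + (y + 49.1)² = 121.03²; (x − 40.1)² + (y − 55.8)² = 29.90²; (x + 32.7)² + (y − 55.0)² = 93.45².
Subtracting the P equation from the Q and R equations removes the quadratic terms:
144.8 x + 209.8 y = 15021.80
-0.8 x + 208.2 y = 6555.55
Solving the 2×2 system: x ≈ 57.8, y ≈ 31.7 km.
Check against P (with the unrounded x, y): √((x + 32.3)²+(y + 49.1)²) = 121.03 ≈ 121.03 km. ✓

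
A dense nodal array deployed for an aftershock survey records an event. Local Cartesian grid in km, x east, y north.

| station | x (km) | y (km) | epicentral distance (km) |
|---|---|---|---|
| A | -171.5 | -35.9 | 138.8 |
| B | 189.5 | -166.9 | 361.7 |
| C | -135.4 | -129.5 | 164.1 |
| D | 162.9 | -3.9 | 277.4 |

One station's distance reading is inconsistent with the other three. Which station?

Solve using three stations at a time. Using B, C, D (subtract circle equations pairwise → linear system) gives (x, y) ≈ (-112.0, 32.8).
Distances from that point to each station vs reported:
  A: calculated 90.9 vs reported 138.8 → residual 47.9 km
  B: calculated 361.7 vs reported 361.7 → residual 0.0 km
  C: calculated 164.0 vs reported 164.1 → residual 0.1 km
  D: calculated 277.3 vs reported 277.4 → residual 0.1 km
B, C, D are mutually consistent (residuals ≈ 0); A is off by 47.9 km.

A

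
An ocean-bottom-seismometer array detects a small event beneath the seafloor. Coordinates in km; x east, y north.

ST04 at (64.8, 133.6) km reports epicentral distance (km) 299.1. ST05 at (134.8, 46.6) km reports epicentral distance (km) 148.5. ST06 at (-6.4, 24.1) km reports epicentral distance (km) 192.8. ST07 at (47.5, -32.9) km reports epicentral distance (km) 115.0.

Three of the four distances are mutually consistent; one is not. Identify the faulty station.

ST04

Solve using three stations at a time. Using ST05, ST06, ST07 (subtract circle equations pairwise → linear system) gives (x, y) ≈ (139.6, -101.9).
Distances from that point to each station vs reported:
  ST04: calculated 247.1 vs reported 299.1 → residual 52.0 km
  ST05: calculated 148.6 vs reported 148.5 → residual 0.1 km
  ST06: calculated 192.8 vs reported 192.8 → residual 0.0 km
  ST07: calculated 115.1 vs reported 115.0 → residual 0.1 km
ST05, ST06, ST07 are mutually consistent (residuals ≈ 0); ST04 is off by 52.0 km.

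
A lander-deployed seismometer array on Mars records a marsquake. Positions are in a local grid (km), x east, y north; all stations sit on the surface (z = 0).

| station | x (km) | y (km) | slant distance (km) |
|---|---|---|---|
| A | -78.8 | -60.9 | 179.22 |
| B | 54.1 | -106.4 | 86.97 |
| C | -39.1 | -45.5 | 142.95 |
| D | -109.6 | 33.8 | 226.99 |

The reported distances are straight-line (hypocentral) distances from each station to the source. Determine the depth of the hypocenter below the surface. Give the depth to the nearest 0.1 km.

Each station gives a sphere (x−x_i)² + (y−y_i)² + z² = d_i² (stations at z=0).
Subtracting the A sphere from B and C: z² cancels, leaving linear equations in x and y:
265.8 x − 91.0 y = 28885.55
79.4 x + 30.8 y = 5365.92
Solving: x ≈ 89.409, y ≈ -56.271 km (keep extra digits for the depth step; rounded: 89.4, -56.3).
Then from the A sphere: z² = 179.22² − (x + 78.8)² − (y + 60.9)² with x = 89.409, y = -56.271, so z ≈ 61.677 ≈ 61.7 km.

z ≈ 61.7 km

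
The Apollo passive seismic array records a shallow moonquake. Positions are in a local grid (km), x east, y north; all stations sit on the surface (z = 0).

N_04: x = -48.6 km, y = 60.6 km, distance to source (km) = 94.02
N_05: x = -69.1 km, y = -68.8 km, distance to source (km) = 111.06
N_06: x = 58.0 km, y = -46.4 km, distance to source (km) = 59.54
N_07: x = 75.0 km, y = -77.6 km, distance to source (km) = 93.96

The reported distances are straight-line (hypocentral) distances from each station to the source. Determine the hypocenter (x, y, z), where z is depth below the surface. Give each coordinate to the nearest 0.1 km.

x ≈ 19.4 km, y ≈ -3.0 km, depth ≈ 13.1 km

Each station gives a sphere (x−x_i)² + (y−y_i)² + z² = d_i² (stations at z=0).
Subtracting the N_04 sphere from N_05 and N_06: z² cancels, leaving linear equations in x and y:
-41.0 x − 258.8 y = -20.63
213.2 x − 214.0 y = 4777.39
Solving: x ≈ 19.403, y ≈ -2.994 km (keep extra digits for the depth step; rounded: 19.4, -3.0).
Then from the N_04 sphere: z² = 94.02² − (x + 48.6)² − (y − 60.6)² with x = 19.403, y = -2.994, so z ≈ 13.083 ≈ 13.1 km.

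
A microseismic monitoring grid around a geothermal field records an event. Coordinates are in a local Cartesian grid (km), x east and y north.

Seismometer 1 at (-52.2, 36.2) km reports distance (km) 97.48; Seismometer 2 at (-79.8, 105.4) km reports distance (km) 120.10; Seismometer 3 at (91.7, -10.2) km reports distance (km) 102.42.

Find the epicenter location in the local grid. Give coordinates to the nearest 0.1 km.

Circle about each station: (x + 52.2)² + (y − 36.2)² = 97.48²; (x + 79.8)² + (y − 105.4)² = 120.10²; (x − 91.7)² + (y + 10.2)² = 102.42².
Subtracting the Seismometer 1 equation from the Seismometer 2 and Seismometer 3 equations removes the quadratic terms:
-55.2 x + 138.4 y = 8520.26
287.8 x − 92.8 y = 3490.14
Solving the 2×2 system: x ≈ 36.7, y ≈ 76.2 km.

(36.7, 76.2)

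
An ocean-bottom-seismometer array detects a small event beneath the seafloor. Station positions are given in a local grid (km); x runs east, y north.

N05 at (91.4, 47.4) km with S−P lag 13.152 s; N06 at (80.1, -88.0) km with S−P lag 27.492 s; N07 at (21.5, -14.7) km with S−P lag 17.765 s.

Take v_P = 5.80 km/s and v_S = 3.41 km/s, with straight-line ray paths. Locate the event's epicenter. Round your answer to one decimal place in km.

x ≈ 23.3 km, y ≈ 132.3 km

Distance from S−P lag: d = Δt · v_P v_S / (v_P − v_S) = Δt · (5.80·3.41)/(5.80−3.41) ≈ 8.2753·Δt.
So d_N05 = 108.84, d_N06 = 227.50, d_N07 = 147.01 km.
Circle about each station: (x − 91.4)² + (y − 47.4)² = 108.84²; (x − 80.1)² + (y + 88.0)² = 227.50²; (x − 21.5)² + (y + 14.7)² = 147.01².
Subtracting the N05 equation from the N06 and N07 equations removes the quadratic terms:
-22.6 x − 270.8 y = -36350.81
-139.8 x − 124.2 y = -19688.17
Solving the 2×2 system: x ≈ 23.3, y ≈ 132.3 km.
Check against N05 (with the unrounded x, y): √((x − 91.4)²+(y − 47.4)²) = 108.83 ≈ 108.84 km. ✓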